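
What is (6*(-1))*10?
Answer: -60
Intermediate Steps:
(6*(-1))*10 = -6*10 = -60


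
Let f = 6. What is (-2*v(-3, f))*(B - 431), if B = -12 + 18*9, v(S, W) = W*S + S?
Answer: -11802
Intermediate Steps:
v(S, W) = S + S*W (v(S, W) = S*W + S = S + S*W)
B = 150 (B = -12 + 162 = 150)
(-2*v(-3, f))*(B - 431) = (-(-6)*(1 + 6))*(150 - 431) = -(-6)*7*(-281) = -2*(-21)*(-281) = 42*(-281) = -11802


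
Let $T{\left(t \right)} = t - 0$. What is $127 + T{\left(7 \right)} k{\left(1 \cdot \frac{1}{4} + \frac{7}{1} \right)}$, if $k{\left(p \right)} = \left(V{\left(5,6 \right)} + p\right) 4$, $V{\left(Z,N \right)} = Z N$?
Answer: $1170$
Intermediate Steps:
$V{\left(Z,N \right)} = N Z$
$k{\left(p \right)} = 120 + 4 p$ ($k{\left(p \right)} = \left(6 \cdot 5 + p\right) 4 = \left(30 + p\right) 4 = 120 + 4 p$)
$T{\left(t \right)} = t$ ($T{\left(t \right)} = t + 0 = t$)
$127 + T{\left(7 \right)} k{\left(1 \cdot \frac{1}{4} + \frac{7}{1} \right)} = 127 + 7 \left(120 + 4 \left(1 \cdot \frac{1}{4} + \frac{7}{1}\right)\right) = 127 + 7 \left(120 + 4 \left(1 \cdot \frac{1}{4} + 7 \cdot 1\right)\right) = 127 + 7 \left(120 + 4 \left(\frac{1}{4} + 7\right)\right) = 127 + 7 \left(120 + 4 \cdot \frac{29}{4}\right) = 127 + 7 \left(120 + 29\right) = 127 + 7 \cdot 149 = 127 + 1043 = 1170$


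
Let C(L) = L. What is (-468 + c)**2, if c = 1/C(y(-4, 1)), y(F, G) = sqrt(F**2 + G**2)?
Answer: (7956 - sqrt(17))**2/289 ≈ 2.1880e+5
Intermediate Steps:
c = sqrt(17)/17 (c = 1/(sqrt((-4)**2 + 1**2)) = 1/(sqrt(16 + 1)) = 1/(sqrt(17)) = sqrt(17)/17 ≈ 0.24254)
(-468 + c)**2 = (-468 + sqrt(17)/17)**2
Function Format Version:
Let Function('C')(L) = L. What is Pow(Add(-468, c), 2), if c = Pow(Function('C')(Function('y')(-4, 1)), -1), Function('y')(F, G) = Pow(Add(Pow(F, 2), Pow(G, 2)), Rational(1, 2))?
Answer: Mul(Rational(1, 289), Pow(Add(7956, Mul(-1, Pow(17, Rational(1, 2)))), 2)) ≈ 2.1880e+5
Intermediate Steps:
c = Mul(Rational(1, 17), Pow(17, Rational(1, 2))) (c = Pow(Pow(Add(Pow(-4, 2), Pow(1, 2)), Rational(1, 2)), -1) = Pow(Pow(Add(16, 1), Rational(1, 2)), -1) = Pow(Pow(17, Rational(1, 2)), -1) = Mul(Rational(1, 17), Pow(17, Rational(1, 2))) ≈ 0.24254)
Pow(Add(-468, c), 2) = Pow(Add(-468, Mul(Rational(1, 17), Pow(17, Rational(1, 2)))), 2)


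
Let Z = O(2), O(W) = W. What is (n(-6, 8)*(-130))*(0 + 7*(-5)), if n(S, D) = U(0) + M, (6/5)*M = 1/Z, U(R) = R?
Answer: 11375/6 ≈ 1895.8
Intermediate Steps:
Z = 2
M = 5/12 (M = (⅚)/2 = (⅚)*(½) = 5/12 ≈ 0.41667)
n(S, D) = 5/12 (n(S, D) = 0 + 5/12 = 5/12)
(n(-6, 8)*(-130))*(0 + 7*(-5)) = ((5/12)*(-130))*(0 + 7*(-5)) = -325*(0 - 35)/6 = -325/6*(-35) = 11375/6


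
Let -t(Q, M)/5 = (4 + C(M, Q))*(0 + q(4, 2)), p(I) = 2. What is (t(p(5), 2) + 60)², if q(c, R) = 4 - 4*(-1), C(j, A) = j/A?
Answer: 19600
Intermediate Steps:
q(c, R) = 8 (q(c, R) = 4 + 4 = 8)
t(Q, M) = -160 - 40*M/Q (t(Q, M) = -5*(4 + M/Q)*(0 + 8) = -5*(4 + M/Q)*8 = -5*(32 + 8*M/Q) = -160 - 40*M/Q)
(t(p(5), 2) + 60)² = ((-160 - 40*2/2) + 60)² = ((-160 - 40*2*½) + 60)² = ((-160 - 40) + 60)² = (-200 + 60)² = (-140)² = 19600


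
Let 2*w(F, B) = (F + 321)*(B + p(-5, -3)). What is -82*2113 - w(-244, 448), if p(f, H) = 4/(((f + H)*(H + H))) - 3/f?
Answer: -22864837/120 ≈ -1.9054e+5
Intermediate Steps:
p(f, H) = -3/f + 2/(H*(H + f)) (p(f, H) = 4/(((H + f)*(2*H))) - 3/f = 4/((2*H*(H + f))) - 3/f = 4*(1/(2*H*(H + f))) - 3/f = 2/(H*(H + f)) - 3/f = -3/f + 2/(H*(H + f)))
w(F, B) = (321 + F)*(41/60 + B)/2 (w(F, B) = ((F + 321)*(B + (-3*(-3)² + 2*(-5) - 3*(-3)*(-5))/(-3*(-5)*(-3 - 5))))/2 = ((321 + F)*(B - ⅓*(-⅕)*(-3*9 - 10 - 45)/(-8)))/2 = ((321 + F)*(B - ⅓*(-⅕)*(-⅛)*(-27 - 10 - 45)))/2 = ((321 + F)*(B - ⅓*(-⅕)*(-⅛)*(-82)))/2 = ((321 + F)*(B + 41/60))/2 = ((321 + F)*(41/60 + B))/2 = (321 + F)*(41/60 + B)/2)
-82*2113 - w(-244, 448) = -82*2113 - (4387/40 + (41/120)*(-244) + (321/2)*448 + (½)*448*(-244)) = -173266 - (4387/40 - 2501/30 + 71904 - 54656) = -173266 - 1*2072917/120 = -173266 - 2072917/120 = -22864837/120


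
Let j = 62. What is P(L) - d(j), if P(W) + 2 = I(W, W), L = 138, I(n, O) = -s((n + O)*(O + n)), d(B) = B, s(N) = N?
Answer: -76240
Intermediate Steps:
I(n, O) = -(O + n)² (I(n, O) = -(n + O)*(O + n) = -(O + n)*(O + n) = -(O + n)²)
P(W) = -2 - 4*W² (P(W) = -2 + (-W² - W² - 2*W*W) = -2 + (-W² - W² - 2*W²) = -2 - 4*W²)
P(L) - d(j) = (-2 - 4*138²) - 1*62 = (-2 - 4*19044) - 62 = (-2 - 76176) - 62 = -76178 - 62 = -76240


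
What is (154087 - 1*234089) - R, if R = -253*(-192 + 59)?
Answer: -113651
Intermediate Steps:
R = 33649 (R = -253*(-133) = 33649)
(154087 - 1*234089) - R = (154087 - 1*234089) - 1*33649 = (154087 - 234089) - 33649 = -80002 - 33649 = -113651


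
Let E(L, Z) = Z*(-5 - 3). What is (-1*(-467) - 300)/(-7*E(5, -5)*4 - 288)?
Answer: -167/1408 ≈ -0.11861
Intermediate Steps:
E(L, Z) = -8*Z (E(L, Z) = Z*(-8) = -8*Z)
(-1*(-467) - 300)/(-7*E(5, -5)*4 - 288) = (-1*(-467) - 300)/(-(-56)*(-5)*4 - 288) = (467 - 300)/(-7*40*4 - 288) = 167/(-280*4 - 288) = 167/(-1120 - 288) = 167/(-1408) = 167*(-1/1408) = -167/1408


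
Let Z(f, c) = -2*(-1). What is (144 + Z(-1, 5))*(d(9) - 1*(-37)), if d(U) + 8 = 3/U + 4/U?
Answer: 39128/9 ≈ 4347.6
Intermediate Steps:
Z(f, c) = 2
d(U) = -8 + 7/U (d(U) = -8 + (3/U + 4/U) = -8 + 7/U)
(144 + Z(-1, 5))*(d(9) - 1*(-37)) = (144 + 2)*((-8 + 7/9) - 1*(-37)) = 146*((-8 + 7*(1/9)) + 37) = 146*((-8 + 7/9) + 37) = 146*(-65/9 + 37) = 146*(268/9) = 39128/9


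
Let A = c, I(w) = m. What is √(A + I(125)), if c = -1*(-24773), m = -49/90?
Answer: √22295210/30 ≈ 157.39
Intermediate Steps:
m = -49/90 (m = -49*1/90 = -49/90 ≈ -0.54444)
I(w) = -49/90
c = 24773
A = 24773
√(A + I(125)) = √(24773 - 49/90) = √(2229521/90) = √22295210/30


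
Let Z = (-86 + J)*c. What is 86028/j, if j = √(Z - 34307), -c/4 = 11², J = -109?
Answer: 86028*√60073/60073 ≈ 350.99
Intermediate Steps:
c = -484 (c = -4*11² = -4*121 = -484)
Z = 94380 (Z = (-86 - 109)*(-484) = -195*(-484) = 94380)
j = √60073 (j = √(94380 - 34307) = √60073 ≈ 245.10)
86028/j = 86028/(√60073) = 86028*(√60073/60073) = 86028*√60073/60073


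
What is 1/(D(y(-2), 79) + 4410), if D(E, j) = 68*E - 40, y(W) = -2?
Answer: 1/4234 ≈ 0.00023618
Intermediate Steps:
D(E, j) = -40 + 68*E
1/(D(y(-2), 79) + 4410) = 1/((-40 + 68*(-2)) + 4410) = 1/((-40 - 136) + 4410) = 1/(-176 + 4410) = 1/4234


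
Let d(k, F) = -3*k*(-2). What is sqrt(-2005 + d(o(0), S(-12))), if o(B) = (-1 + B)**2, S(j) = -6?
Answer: I*sqrt(1999) ≈ 44.71*I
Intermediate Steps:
d(k, F) = 6*k (d(k, F) = -(-6)*k = 6*k)
sqrt(-2005 + d(o(0), S(-12))) = sqrt(-2005 + 6*(-1 + 0)**2) = sqrt(-2005 + 6*(-1)**2) = sqrt(-2005 + 6*1) = sqrt(-2005 + 6) = sqrt(-1999) = I*sqrt(1999)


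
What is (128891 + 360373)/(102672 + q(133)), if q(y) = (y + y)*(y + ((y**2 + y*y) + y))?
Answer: 61158/1197997 ≈ 0.051050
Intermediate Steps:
q(y) = 2*y*(2*y + 2*y**2) (q(y) = (2*y)*(y + ((y**2 + y**2) + y)) = (2*y)*(y + (2*y**2 + y)) = (2*y)*(y + (y + 2*y**2)) = (2*y)*(2*y + 2*y**2) = 2*y*(2*y + 2*y**2))
(128891 + 360373)/(102672 + q(133)) = (128891 + 360373)/(102672 + 4*133**2*(1 + 133)) = 489264/(102672 + 4*17689*134) = 489264/(102672 + 9481304) = 489264/9583976 = 489264*(1/9583976) = 61158/1197997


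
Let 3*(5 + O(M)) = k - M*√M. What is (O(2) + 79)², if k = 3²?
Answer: 53369/9 - 308*√2/3 ≈ 5784.7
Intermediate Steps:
k = 9
O(M) = -2 - M^(3/2)/3 (O(M) = -5 + (9 - M*√M)/3 = -5 + (9 - M^(3/2))/3 = -5 + (3 - M^(3/2)/3) = -2 - M^(3/2)/3)
(O(2) + 79)² = ((-2 - 2*√2/3) + 79)² = (77 - 2*√2/3)²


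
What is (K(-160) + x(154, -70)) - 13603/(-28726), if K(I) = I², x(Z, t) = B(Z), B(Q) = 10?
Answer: 735686463/28726 ≈ 25610.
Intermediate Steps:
x(Z, t) = 10
(K(-160) + x(154, -70)) - 13603/(-28726) = ((-160)² + 10) - 13603/(-28726) = (25600 + 10) - 13603*(-1/28726) = 25610 + 13603/28726 = 735686463/28726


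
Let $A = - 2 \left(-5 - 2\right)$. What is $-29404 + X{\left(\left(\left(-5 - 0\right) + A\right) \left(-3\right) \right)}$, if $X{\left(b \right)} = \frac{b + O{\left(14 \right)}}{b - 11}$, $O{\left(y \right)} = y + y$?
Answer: $- \frac{1117353}{38} \approx -29404.0$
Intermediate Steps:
$O{\left(y \right)} = 2 y$
$A = 14$ ($A = \left(-2\right) \left(-7\right) = 14$)
$X{\left(b \right)} = \frac{28 + b}{-11 + b}$ ($X{\left(b \right)} = \frac{b + 2 \cdot 14}{b - 11} = \frac{b + 28}{-11 + b} = \frac{28 + b}{-11 + b}$)
$-29404 + X{\left(\left(\left(-5 - 0\right) + A\right) \left(-3\right) \right)} = -29404 + \frac{28 + \left(\left(-5 - 0\right) + 14\right) \left(-3\right)}{-11 + \left(\left(-5 - 0\right) + 14\right) \left(-3\right)} = -29404 + \frac{28 + \left(\left(-5 + 0\right) + 14\right) \left(-3\right)}{-11 + \left(\left(-5 + 0\right) + 14\right) \left(-3\right)} = -29404 + \frac{28 + \left(-5 + 14\right) \left(-3\right)}{-11 + \left(-5 + 14\right) \left(-3\right)} = -29404 + \frac{28 + 9 \left(-3\right)}{-11 + 9 \left(-3\right)} = -29404 + \frac{28 - 27}{-11 - 27} = -29404 + \frac{1}{-38} \cdot 1 = -29404 - \frac{1}{38} = - \frac{1117353}{38}$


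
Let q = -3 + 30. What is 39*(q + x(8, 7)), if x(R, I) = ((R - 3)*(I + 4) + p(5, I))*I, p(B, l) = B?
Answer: 17433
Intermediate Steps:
q = 27
x(R, I) = I*(5 + (-3 + R)*(4 + I)) (x(R, I) = ((R - 3)*(I + 4) + 5)*I = ((-3 + R)*(4 + I) + 5)*I = (5 + (-3 + R)*(4 + I))*I = I*(5 + (-3 + R)*(4 + I)))
39*(q + x(8, 7)) = 39*(27 + 7*(-7 - 3*7 + 4*8 + 7*8)) = 39*(27 + 7*(-7 - 21 + 32 + 56)) = 39*(27 + 7*60) = 39*(27 + 420) = 39*447 = 17433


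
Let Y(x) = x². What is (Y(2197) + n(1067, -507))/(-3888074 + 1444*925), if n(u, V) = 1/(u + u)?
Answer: -10300410407/5446766116 ≈ -1.8911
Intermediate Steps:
n(u, V) = 1/(2*u)
(Y(2197) + n(1067, -507))/(-3888074 + 1444*925) = (2197² + (½)/1067)/(-3888074 + 1444*925) = (4826809 + (½)*(1/1067))/(-3888074 + 1335700) = (4826809 + 1/2134)/(-2552374) = (10300410407/2134)*(-1/2552374) = -10300410407/5446766116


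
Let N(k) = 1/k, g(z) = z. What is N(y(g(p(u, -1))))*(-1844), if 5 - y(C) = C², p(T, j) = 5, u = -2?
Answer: 461/5 ≈ 92.200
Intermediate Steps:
y(C) = 5 - C²
N(k) = 1/k
N(y(g(p(u, -1))))*(-1844) = -1844/(5 - 1*5²) = -1844/(5 - 1*25) = -1844/(5 - 25) = -1844/(-20) = -1/20*(-1844) = 461/5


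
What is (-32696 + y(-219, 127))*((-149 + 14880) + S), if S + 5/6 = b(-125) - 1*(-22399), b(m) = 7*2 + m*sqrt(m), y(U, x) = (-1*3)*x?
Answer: -7371507143/6 + 20673125*I*sqrt(5) ≈ -1.2286e+9 + 4.6226e+7*I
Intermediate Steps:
y(U, x) = -3*x
b(m) = 14 + m**(3/2)
S = 134473/6 - 625*I*sqrt(5) (S = -5/6 + ((14 + (-125)**(3/2)) - 1*(-22399)) = -5/6 + ((14 - 625*I*sqrt(5)) + 22399) = -5/6 + (22413 - 625*I*sqrt(5)) = 134473/6 - 625*I*sqrt(5) ≈ 22412.0 - 1397.5*I)
(-32696 + y(-219, 127))*((-149 + 14880) + S) = (-32696 - 3*127)*((-149 + 14880) + (134473/6 - 625*I*sqrt(5))) = (-32696 - 381)*(14731 + (134473/6 - 625*I*sqrt(5))) = -33077*(222859/6 - 625*I*sqrt(5)) = -7371507143/6 + 20673125*I*sqrt(5)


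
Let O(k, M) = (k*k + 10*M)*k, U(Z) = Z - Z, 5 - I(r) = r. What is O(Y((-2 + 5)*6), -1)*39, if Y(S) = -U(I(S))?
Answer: 0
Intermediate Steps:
I(r) = 5 - r
U(Z) = 0
Y(S) = 0 (Y(S) = -1*0 = 0)
O(k, M) = k*(k² + 10*M) (O(k, M) = (k² + 10*M)*k = k*(k² + 10*M))
O(Y((-2 + 5)*6), -1)*39 = (0*(0² + 10*(-1)))*39 = (0*(0 - 10))*39 = (0*(-10))*39 = 0*39 = 0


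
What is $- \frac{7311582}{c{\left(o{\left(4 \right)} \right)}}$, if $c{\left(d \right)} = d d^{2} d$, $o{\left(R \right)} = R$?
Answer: $- \frac{3655791}{128} \approx -28561.0$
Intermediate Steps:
$c{\left(d \right)} = d^{4}$ ($c{\left(d \right)} = d^{3} d = d^{4}$)
$- \frac{7311582}{c{\left(o{\left(4 \right)} \right)}} = - \frac{7311582}{4^{4}} = - \frac{7311582}{256} = \left(-7311582\right) \frac{1}{256} = - \frac{3655791}{128}$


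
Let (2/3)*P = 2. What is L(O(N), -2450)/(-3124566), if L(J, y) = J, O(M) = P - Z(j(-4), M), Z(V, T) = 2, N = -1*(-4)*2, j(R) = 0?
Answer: -1/3124566 ≈ -3.2004e-7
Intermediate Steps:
P = 3 (P = (3/2)*2 = 3)
N = 8 (N = 4*2 = 8)
O(M) = 1 (O(M) = 3 - 1*2 = 3 - 2 = 1)
L(O(N), -2450)/(-3124566) = 1/(-3124566) = 1*(-1/3124566) = -1/3124566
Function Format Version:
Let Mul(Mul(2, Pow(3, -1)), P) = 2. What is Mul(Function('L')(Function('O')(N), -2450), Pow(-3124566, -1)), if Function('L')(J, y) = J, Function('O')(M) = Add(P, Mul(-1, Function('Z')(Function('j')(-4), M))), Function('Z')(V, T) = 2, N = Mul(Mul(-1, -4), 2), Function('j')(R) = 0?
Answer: Rational(-1, 3124566) ≈ -3.2004e-7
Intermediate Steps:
P = 3 (P = Mul(Rational(3, 2), 2) = 3)
N = 8 (N = Mul(4, 2) = 8)
Function('O')(M) = 1 (Function('O')(M) = Add(3, Mul(-1, 2)) = Add(3, -2) = 1)
Mul(Function('L')(Function('O')(N), -2450), Pow(-3124566, -1)) = Mul(1, Pow(-3124566, -1)) = Mul(1, Rational(-1, 3124566)) = Rational(-1, 3124566)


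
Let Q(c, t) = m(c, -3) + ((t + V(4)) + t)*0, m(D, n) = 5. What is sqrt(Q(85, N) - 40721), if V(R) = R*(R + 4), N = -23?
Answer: 6*I*sqrt(1131) ≈ 201.78*I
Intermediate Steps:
V(R) = R*(4 + R)
Q(c, t) = 5 (Q(c, t) = 5 + ((t + 4*(4 + 4)) + t)*0 = 5 + ((t + 4*8) + t)*0 = 5 + ((t + 32) + t)*0 = 5 + ((32 + t) + t)*0 = 5 + (32 + 2*t)*0 = 5 + 0 = 5)
sqrt(Q(85, N) - 40721) = sqrt(5 - 40721) = sqrt(-40716) = 6*I*sqrt(1131)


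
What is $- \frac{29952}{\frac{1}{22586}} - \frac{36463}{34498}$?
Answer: $- \frac{23337754628719}{34498} \approx -6.765 \cdot 10^{8}$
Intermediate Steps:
$- \frac{29952}{\frac{1}{22586}} - \frac{36463}{34498} = - 29952 \frac{1}{\frac{1}{22586}} - \frac{36463}{34498} = \left(-29952\right) 22586 - \frac{36463}{34498} = -676495872 - \frac{36463}{34498} = - \frac{23337754628719}{34498}$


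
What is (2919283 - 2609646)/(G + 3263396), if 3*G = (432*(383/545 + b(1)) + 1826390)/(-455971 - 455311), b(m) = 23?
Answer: 230671215638295/2431141522045297 ≈ 0.094882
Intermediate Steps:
G = -500481563/744973035 (G = ((432*(383/545 + 23) + 1826390)/(-455971 - 455311))/3 = ((432*(383*(1/545) + 23) + 1826390)/(-911282))/3 = ((432*(383/545 + 23) + 1826390)*(-1/911282))/3 = ((432*(12918/545) + 1826390)*(-1/911282))/3 = ((5580576/545 + 1826390)*(-1/911282))/3 = ((1000963126/545)*(-1/911282))/3 = (1/3)*(-500481563/248324345) = -500481563/744973035 ≈ -0.67181)
(2919283 - 2609646)/(G + 3263396) = (2919283 - 2609646)/(-500481563/744973035 + 3263396) = 309637/(2431141522045297/744973035) = 309637*(744973035/2431141522045297) = 230671215638295/2431141522045297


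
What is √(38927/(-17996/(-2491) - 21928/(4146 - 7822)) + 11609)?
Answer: √13274327019169647402/30193986 ≈ 120.67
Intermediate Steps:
√(38927/(-17996/(-2491) - 21928/(4146 - 7822)) + 11609) = √(38927/(-17996*(-1/2491) - 21928/(-3676)) + 11609) = √(38927/(17996/2491 - 21928*(-1/3676)) + 11609) = √(38927/(17996/2491 + 5482/919) + 11609) = √(38927/(30193986/2289229) + 11609) = √(38927*(2289229/30193986) + 11609) = √(89112817283/30193986 + 11609) = √(439634800757/30193986) = √13274327019169647402/30193986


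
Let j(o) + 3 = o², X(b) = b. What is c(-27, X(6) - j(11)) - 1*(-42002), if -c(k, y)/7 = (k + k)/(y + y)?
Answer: 672005/16 ≈ 42000.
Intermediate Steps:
j(o) = -3 + o²
c(k, y) = -7*k/y (c(k, y) = -7*(k + k)/(y + y) = -7*2*k/(2*y) = -7*2*k*1/(2*y) = -7*k/y)
c(-27, X(6) - j(11)) - 1*(-42002) = -7*(-27)/(6 - (-3 + 11²)) - 1*(-42002) = -7*(-27)/(6 - (-3 + 121)) + 42002 = -7*(-27)/(6 - 1*118) + 42002 = -7*(-27)/(6 - 118) + 42002 = -7*(-27)/(-112) + 42002 = -7*(-27)*(-1/112) + 42002 = -27/16 + 42002 = 672005/16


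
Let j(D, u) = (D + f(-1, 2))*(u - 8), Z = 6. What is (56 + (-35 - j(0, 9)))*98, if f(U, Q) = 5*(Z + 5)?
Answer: -3332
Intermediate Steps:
f(U, Q) = 55 (f(U, Q) = 5*(6 + 5) = 5*11 = 55)
j(D, u) = (-8 + u)*(55 + D) (j(D, u) = (D + 55)*(u - 8) = (55 + D)*(-8 + u) = (-8 + u)*(55 + D))
(56 + (-35 - j(0, 9)))*98 = (56 + (-35 - (-440 - 8*0 + 55*9 + 0*9)))*98 = (56 + (-35 - (-440 + 0 + 495 + 0)))*98 = (56 + (-35 - 1*55))*98 = (56 + (-35 - 55))*98 = (56 - 90)*98 = -34*98 = -3332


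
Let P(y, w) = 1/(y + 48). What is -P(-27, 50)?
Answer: -1/21 ≈ -0.047619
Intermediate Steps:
P(y, w) = 1/(48 + y)
-P(-27, 50) = -1/(48 - 27) = -1/21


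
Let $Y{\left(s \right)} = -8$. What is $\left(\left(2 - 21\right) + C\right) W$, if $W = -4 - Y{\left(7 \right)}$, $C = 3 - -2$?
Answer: $-56$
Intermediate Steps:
$C = 5$ ($C = 3 + 2 = 5$)
$W = 4$ ($W = -4 - -8 = -4 + 8 = 4$)
$\left(\left(2 - 21\right) + C\right) W = \left(\left(2 - 21\right) + 5\right) 4 = \left(-19 + 5\right) 4 = \left(-14\right) 4 = -56$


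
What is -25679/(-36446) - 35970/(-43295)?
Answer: 484546985/315585914 ≈ 1.5354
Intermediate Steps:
-25679/(-36446) - 35970/(-43295) = -25679*(-1/36446) - 35970*(-1/43295) = 25679/36446 + 7194/8659 = 484546985/315585914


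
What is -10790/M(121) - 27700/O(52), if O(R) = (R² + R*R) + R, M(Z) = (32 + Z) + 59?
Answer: -1619645/28938 ≈ -55.969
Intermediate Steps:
M(Z) = 91 + Z
O(R) = R + 2*R² (O(R) = (R² + R²) + R = 2*R² + R = R + 2*R²)
-10790/M(121) - 27700/O(52) = -10790/(91 + 121) - 27700*1/(52*(1 + 2*52)) = -10790/212 - 27700*1/(52*(1 + 104)) = -10790*1/212 - 27700/(52*105) = -5395/106 - 27700/5460 = -5395/106 - 27700*1/5460 = -5395/106 - 1385/273 = -1619645/28938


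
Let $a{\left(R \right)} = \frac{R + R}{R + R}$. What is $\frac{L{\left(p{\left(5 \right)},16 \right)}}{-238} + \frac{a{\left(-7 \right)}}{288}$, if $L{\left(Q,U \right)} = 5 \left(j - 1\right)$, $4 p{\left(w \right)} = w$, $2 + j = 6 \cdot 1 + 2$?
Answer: $- \frac{3481}{34272} \approx -0.10157$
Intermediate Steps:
$j = 6$ ($j = -2 + \left(6 \cdot 1 + 2\right) = -2 + \left(6 + 2\right) = -2 + 8 = 6$)
$a{\left(R \right)} = 1$ ($a{\left(R \right)} = \frac{2 R}{2 R} = 2 R \frac{1}{2 R} = 1$)
$p{\left(w \right)} = \frac{w}{4}$
$L{\left(Q,U \right)} = 25$ ($L{\left(Q,U \right)} = 5 \left(6 - 1\right) = 5 \cdot 5 = 25$)
$\frac{L{\left(p{\left(5 \right)},16 \right)}}{-238} + \frac{a{\left(-7 \right)}}{288} = \frac{25}{-238} + 1 \cdot \frac{1}{288} = 25 \left(- \frac{1}{238}\right) + 1 \cdot \frac{1}{288} = - \frac{25}{238} + \frac{1}{288} = - \frac{3481}{34272}$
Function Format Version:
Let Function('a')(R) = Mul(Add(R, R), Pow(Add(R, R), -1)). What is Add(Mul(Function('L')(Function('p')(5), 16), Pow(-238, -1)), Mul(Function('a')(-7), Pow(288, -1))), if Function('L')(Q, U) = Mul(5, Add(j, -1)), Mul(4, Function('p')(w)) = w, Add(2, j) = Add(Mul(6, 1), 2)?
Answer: Rational(-3481, 34272) ≈ -0.10157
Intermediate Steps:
j = 6 (j = Add(-2, Add(Mul(6, 1), 2)) = Add(-2, Add(6, 2)) = Add(-2, 8) = 6)
Function('a')(R) = 1 (Function('a')(R) = Mul(Mul(2, R), Pow(Mul(2, R), -1)) = Mul(Mul(2, R), Mul(Rational(1, 2), Pow(R, -1))) = 1)
Function('p')(w) = Mul(Rational(1, 4), w)
Function('L')(Q, U) = 25 (Function('L')(Q, U) = Mul(5, Add(6, -1)) = Mul(5, 5) = 25)
Add(Mul(Function('L')(Function('p')(5), 16), Pow(-238, -1)), Mul(Function('a')(-7), Pow(288, -1))) = Add(Mul(25, Pow(-238, -1)), Mul(1, Pow(288, -1))) = Add(Mul(25, Rational(-1, 238)), Mul(1, Rational(1, 288))) = Add(Rational(-25, 238), Rational(1, 288)) = Rational(-3481, 34272)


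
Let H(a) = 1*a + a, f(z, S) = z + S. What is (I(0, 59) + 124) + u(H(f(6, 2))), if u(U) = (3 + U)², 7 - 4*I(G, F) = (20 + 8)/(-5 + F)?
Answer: 52555/108 ≈ 486.62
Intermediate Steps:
f(z, S) = S + z
H(a) = 2*a (H(a) = a + a = 2*a)
I(G, F) = 7/4 - 7/(-5 + F) (I(G, F) = 7/4 - (20 + 8)/(4*(-5 + F)) = 7/4 - 7/(-5 + F))
(I(0, 59) + 124) + u(H(f(6, 2))) = (7*(-9 + 59)/(4*(-5 + 59)) + 124) + (3 + 2*(2 + 6))² = ((7/4)*50/54 + 124) + (3 + 2*8)² = ((7/4)*(1/54)*50 + 124) + (3 + 16)² = (175/108 + 124) + 19² = 13567/108 + 361 = 52555/108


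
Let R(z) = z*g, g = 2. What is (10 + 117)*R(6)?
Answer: 1524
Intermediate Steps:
R(z) = 2*z (R(z) = z*2 = 2*z)
(10 + 117)*R(6) = (10 + 117)*(2*6) = 127*12 = 1524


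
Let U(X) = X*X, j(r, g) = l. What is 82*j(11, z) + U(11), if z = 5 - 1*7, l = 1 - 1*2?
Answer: 39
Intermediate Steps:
l = -1 (l = 1 - 2 = -1)
z = -2 (z = 5 - 7 = -2)
j(r, g) = -1
U(X) = X²
82*j(11, z) + U(11) = 82*(-1) + 11² = -82 + 121 = 39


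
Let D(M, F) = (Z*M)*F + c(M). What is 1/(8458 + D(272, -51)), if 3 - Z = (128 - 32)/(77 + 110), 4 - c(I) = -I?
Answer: -11/283366 ≈ -3.8819e-5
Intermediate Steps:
c(I) = 4 + I (c(I) = 4 - (-1)*I = 4 + I)
Z = 465/187 (Z = 3 - (128 - 32)/(77 + 110) = 3 - 96/187 = 465/187 ≈ 2.4866)
D(M, F) = 4 + M + 465*F*M/187 (D(M, F) = (465*M/187)*F + (4 + M) = 465*F*M/187 + (4 + M) = 4 + M + 465*F*M/187)
1/(8458 + D(272, -51)) = 1/(8458 + (4 + 272 + (465/187)*(-51)*272)) = 1/(8458 + (4 + 272 - 379440/11)) = 1/(8458 - 376404/11) = 1/(-283366/11) = -11/283366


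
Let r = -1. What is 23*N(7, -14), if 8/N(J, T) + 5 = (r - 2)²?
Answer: 46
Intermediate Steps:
N(J, T) = 2 (N(J, T) = 8/(-5 + (-1 - 2)²) = 8/(-5 + (-3)²) = 8/(-5 + 9) = 8/4 = 8*(¼) = 2)
23*N(7, -14) = 23*2 = 46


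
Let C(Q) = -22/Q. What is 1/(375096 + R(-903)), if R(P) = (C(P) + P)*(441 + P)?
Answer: 43/34067642 ≈ 1.2622e-6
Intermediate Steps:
R(P) = (441 + P)*(P - 22/P) (R(P) = (-22/P + P)*(441 + P) = (P - 22/P)*(441 + P) = (441 + P)*(P - 22/P))
1/(375096 + R(-903)) = 1/(375096 + (-22 + (-903)² - 9702/(-903) + 441*(-903))) = 1/(375096 + (-22 + 815409 - 9702*(-1/903) - 398223)) = 1/(375096 + (-22 + 815409 + 462/43 - 398223)) = 1/(375096 + 17938514/43) = 1/(34067642/43) = 43/34067642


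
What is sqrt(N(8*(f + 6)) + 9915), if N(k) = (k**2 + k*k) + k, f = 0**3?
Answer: 3*sqrt(1619) ≈ 120.71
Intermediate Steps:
f = 0
N(k) = k + 2*k**2 (N(k) = (k**2 + k**2) + k = 2*k**2 + k = k + 2*k**2)
sqrt(N(8*(f + 6)) + 9915) = sqrt((8*(0 + 6))*(1 + 2*(8*(0 + 6))) + 9915) = sqrt((8*6)*(1 + 2*(8*6)) + 9915) = sqrt(48*(1 + 2*48) + 9915) = sqrt(48*(1 + 96) + 9915) = sqrt(48*97 + 9915) = sqrt(4656 + 9915) = sqrt(14571) = 3*sqrt(1619)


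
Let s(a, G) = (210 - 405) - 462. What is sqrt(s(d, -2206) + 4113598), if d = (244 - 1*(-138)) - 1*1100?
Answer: sqrt(4112941) ≈ 2028.0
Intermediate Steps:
d = -718 (d = (244 + 138) - 1100 = 382 - 1100 = -718)
s(a, G) = -657 (s(a, G) = -195 - 462 = -657)
sqrt(s(d, -2206) + 4113598) = sqrt(-657 + 4113598) = sqrt(4112941)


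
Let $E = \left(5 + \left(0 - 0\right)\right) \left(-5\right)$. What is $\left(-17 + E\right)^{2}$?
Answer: $1764$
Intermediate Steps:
$E = -25$ ($E = \left(5 + \left(0 + 0\right)\right) \left(-5\right) = \left(5 + 0\right) \left(-5\right) = 5 \left(-5\right) = -25$)
$\left(-17 + E\right)^{2} = \left(-17 - 25\right)^{2} = \left(-42\right)^{2} = 1764$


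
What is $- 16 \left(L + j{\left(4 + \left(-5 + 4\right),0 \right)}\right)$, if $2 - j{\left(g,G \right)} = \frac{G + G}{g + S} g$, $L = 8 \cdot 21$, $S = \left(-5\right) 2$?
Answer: $-2720$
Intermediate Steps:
$S = -10$
$L = 168$
$j{\left(g,G \right)} = 2 - \frac{2 G g}{-10 + g}$ ($j{\left(g,G \right)} = 2 - \frac{G + G}{g - 10} g = 2 - \frac{2 G}{-10 + g} g = 2 - \frac{2 G g}{-10 + g}$)
$- 16 \left(L + j{\left(4 + \left(-5 + 4\right),0 \right)}\right) = - 16 \left(168 + \frac{2 \left(-10 + \left(4 + \left(-5 + 4\right)\right) - 0 \left(4 + \left(-5 + 4\right)\right)\right)}{-10 + \left(4 + \left(-5 + 4\right)\right)}\right) = - 16 \left(168 + \frac{2 \left(-10 + \left(4 - 1\right) - 0 \left(4 - 1\right)\right)}{-10 + \left(4 - 1\right)}\right) = - 16 \left(168 + \frac{2 \left(-10 + 3 - 0 \cdot 3\right)}{-10 + 3}\right) = - 16 \left(168 + \frac{2 \left(-10 + 3 + 0\right)}{-7}\right) = - 16 \left(168 + 2 \left(- \frac{1}{7}\right) \left(-7\right)\right) = - 16 \left(168 + 2\right) = \left(-16\right) 170 = -2720$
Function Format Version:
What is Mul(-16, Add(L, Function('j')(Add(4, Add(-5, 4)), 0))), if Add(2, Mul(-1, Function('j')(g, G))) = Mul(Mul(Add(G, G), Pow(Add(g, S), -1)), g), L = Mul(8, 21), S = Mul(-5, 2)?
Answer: -2720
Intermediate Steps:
S = -10
L = 168
Function('j')(g, G) = Add(2, Mul(-2, G, g, Pow(Add(-10, g), -1))) (Function('j')(g, G) = Add(2, Mul(-1, Mul(Mul(Add(G, G), Pow(Add(g, -10), -1)), g))) = Add(2, Mul(-1, Mul(Mul(Mul(2, G), Pow(Add(-10, g), -1)), g))) = Add(2, Mul(-1, Mul(Mul(2, G, Pow(Add(-10, g), -1)), g))) = Add(2, Mul(-1, Mul(2, G, g, Pow(Add(-10, g), -1)))) = Add(2, Mul(-2, G, g, Pow(Add(-10, g), -1))))
Mul(-16, Add(L, Function('j')(Add(4, Add(-5, 4)), 0))) = Mul(-16, Add(168, Mul(2, Pow(Add(-10, Add(4, Add(-5, 4))), -1), Add(-10, Add(4, Add(-5, 4)), Mul(-1, 0, Add(4, Add(-5, 4))))))) = Mul(-16, Add(168, Mul(2, Pow(Add(-10, Add(4, -1)), -1), Add(-10, Add(4, -1), Mul(-1, 0, Add(4, -1)))))) = Mul(-16, Add(168, Mul(2, Pow(Add(-10, 3), -1), Add(-10, 3, Mul(-1, 0, 3))))) = Mul(-16, Add(168, Mul(2, Pow(-7, -1), Add(-10, 3, 0)))) = Mul(-16, Add(168, Mul(2, Rational(-1, 7), -7))) = Mul(-16, Add(168, 2)) = Mul(-16, 170) = -2720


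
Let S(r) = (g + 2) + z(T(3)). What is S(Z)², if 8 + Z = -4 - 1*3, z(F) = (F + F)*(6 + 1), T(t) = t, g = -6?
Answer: 1444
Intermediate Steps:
z(F) = 14*F (z(F) = (2*F)*7 = 14*F)
Z = -15 (Z = -8 + (-4 - 1*3) = -8 + (-4 - 3) = -8 - 7 = -15)
S(r) = 38 (S(r) = (-6 + 2) + 14*3 = -4 + 42 = 38)
S(Z)² = 38² = 1444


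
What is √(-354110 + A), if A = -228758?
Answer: 2*I*√145717 ≈ 763.46*I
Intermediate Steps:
√(-354110 + A) = √(-354110 - 228758) = √(-582868) = 2*I*√145717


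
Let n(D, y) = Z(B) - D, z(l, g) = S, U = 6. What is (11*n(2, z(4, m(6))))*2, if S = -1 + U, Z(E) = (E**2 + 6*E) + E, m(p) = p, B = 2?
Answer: 352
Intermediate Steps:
Z(E) = E**2 + 7*E
S = 5 (S = -1 + 6 = 5)
z(l, g) = 5
n(D, y) = 18 - D (n(D, y) = 2*(7 + 2) - D = 2*9 - D = 18 - D)
(11*n(2, z(4, m(6))))*2 = (11*(18 - 1*2))*2 = (11*(18 - 2))*2 = (11*16)*2 = 176*2 = 352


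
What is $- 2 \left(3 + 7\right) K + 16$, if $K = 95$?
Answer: $-1884$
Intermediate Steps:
$- 2 \left(3 + 7\right) K + 16 = - 2 \left(3 + 7\right) 95 + 16 = \left(-2\right) 10 \cdot 95 + 16 = \left(-20\right) 95 + 16 = -1900 + 16 = -1884$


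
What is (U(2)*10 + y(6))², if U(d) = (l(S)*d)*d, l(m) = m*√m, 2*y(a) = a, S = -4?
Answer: (3 - 320*I)² ≈ -1.0239e+5 - 1920.0*I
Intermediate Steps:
y(a) = a/2
l(m) = m^(3/2)
U(d) = -8*I*d² (U(d) = ((-4)^(3/2)*d)*d = ((-8*I)*d)*d = (-8*I*d)*d = -8*I*d²)
(U(2)*10 + y(6))² = (-8*I*2²*10 + (½)*6)² = (-8*I*4*10 + 3)² = (-32*I*10 + 3)² = (-320*I + 3)² = (3 - 320*I)²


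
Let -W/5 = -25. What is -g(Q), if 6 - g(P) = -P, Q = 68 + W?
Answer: -199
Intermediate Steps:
W = 125 (W = -5*(-25) = 125)
Q = 193 (Q = 68 + 125 = 193)
g(P) = 6 + P (g(P) = 6 - (-1)*P = 6 + P)
-g(Q) = -(6 + 193) = -1*199 = -199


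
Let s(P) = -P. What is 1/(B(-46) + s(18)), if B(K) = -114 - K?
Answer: -1/86 ≈ -0.011628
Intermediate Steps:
1/(B(-46) + s(18)) = 1/((-114 - 1*(-46)) - 1*18) = 1/((-114 + 46) - 18) = 1/(-68 - 18) = 1/(-86) = -1/86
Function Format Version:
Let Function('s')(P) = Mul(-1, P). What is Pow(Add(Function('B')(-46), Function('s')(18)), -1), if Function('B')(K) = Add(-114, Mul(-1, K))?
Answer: Rational(-1, 86) ≈ -0.011628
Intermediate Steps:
Pow(Add(Function('B')(-46), Function('s')(18)), -1) = Pow(Add(Add(-114, Mul(-1, -46)), Mul(-1, 18)), -1) = Pow(Add(Add(-114, 46), -18), -1) = Pow(Add(-68, -18), -1) = Pow(-86, -1) = Rational(-1, 86)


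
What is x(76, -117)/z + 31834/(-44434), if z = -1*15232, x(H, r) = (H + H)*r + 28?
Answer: 38009327/84602336 ≈ 0.44927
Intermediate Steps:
x(H, r) = 28 + 2*H*r (x(H, r) = (2*H)*r + 28 = 2*H*r + 28 = 28 + 2*H*r)
z = -15232
x(76, -117)/z + 31834/(-44434) = (28 + 2*76*(-117))/(-15232) + 31834/(-44434) = (28 - 17784)*(-1/15232) + 31834*(-1/44434) = -17756*(-1/15232) - 15917/22217 = 4439/3808 - 15917/22217 = 38009327/84602336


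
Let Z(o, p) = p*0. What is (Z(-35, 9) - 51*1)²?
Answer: 2601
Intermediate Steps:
Z(o, p) = 0
(Z(-35, 9) - 51*1)² = (0 - 51*1)² = (0 - 51)² = (-51)² = 2601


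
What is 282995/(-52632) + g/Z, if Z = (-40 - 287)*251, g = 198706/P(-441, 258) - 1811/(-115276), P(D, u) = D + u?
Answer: -4525813154670643/843796228929864 ≈ -5.3636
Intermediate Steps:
g = -22905701443/21095508 (g = 198706/(-441 + 258) - 1811/(-115276) = 198706/(-183) - 1811*(-1/115276) = 198706*(-1/183) + 1811/115276 = -198706/183 + 1811/115276 = -22905701443/21095508 ≈ -1085.8)
Z = -82077 (Z = -327*251 = -82077)
282995/(-52632) + g/Z = 282995/(-52632) - 22905701443/21095508/(-82077) = 282995*(-1/52632) - 22905701443/21095508*(-1/82077) = -282995/52632 + 22905701443/1731456010116 = -4525813154670643/843796228929864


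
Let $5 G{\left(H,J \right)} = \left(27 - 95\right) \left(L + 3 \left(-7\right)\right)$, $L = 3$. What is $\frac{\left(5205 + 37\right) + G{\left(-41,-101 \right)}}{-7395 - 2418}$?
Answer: $- \frac{27434}{49065} \approx -0.55914$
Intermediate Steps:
$G{\left(H,J \right)} = \frac{1224}{5}$ ($G{\left(H,J \right)} = \frac{\left(27 - 95\right) \left(3 + 3 \left(-7\right)\right)}{5} = \frac{\left(-68\right) \left(3 - 21\right)}{5} = \frac{\left(-68\right) \left(-18\right)}{5} = \frac{1}{5} \cdot 1224 = \frac{1224}{5}$)
$\frac{\left(5205 + 37\right) + G{\left(-41,-101 \right)}}{-7395 - 2418} = \frac{\left(5205 + 37\right) + \frac{1224}{5}}{-7395 - 2418} = \frac{5242 + \frac{1224}{5}}{-9813} = \frac{27434}{5} \left(- \frac{1}{9813}\right) = - \frac{27434}{49065}$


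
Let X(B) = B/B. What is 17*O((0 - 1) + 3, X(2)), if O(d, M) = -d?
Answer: -34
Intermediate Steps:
X(B) = 1
17*O((0 - 1) + 3, X(2)) = 17*(-((0 - 1) + 3)) = 17*(-(-1 + 3)) = 17*(-1*2) = 17*(-2) = -34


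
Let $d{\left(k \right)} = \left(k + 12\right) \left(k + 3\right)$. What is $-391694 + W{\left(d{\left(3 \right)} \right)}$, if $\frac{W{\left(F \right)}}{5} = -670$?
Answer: $-395044$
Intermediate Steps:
$d{\left(k \right)} = \left(3 + k\right) \left(12 + k\right)$ ($d{\left(k \right)} = \left(12 + k\right) \left(3 + k\right) = \left(3 + k\right) \left(12 + k\right)$)
$W{\left(F \right)} = -3350$ ($W{\left(F \right)} = 5 \left(-670\right) = -3350$)
$-391694 + W{\left(d{\left(3 \right)} \right)} = -391694 - 3350 = -395044$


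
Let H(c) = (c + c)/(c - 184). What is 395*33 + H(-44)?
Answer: 743017/57 ≈ 13035.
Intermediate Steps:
H(c) = 2*c/(-184 + c) (H(c) = (2*c)/(-184 + c) = 2*c/(-184 + c))
395*33 + H(-44) = 395*33 + 2*(-44)/(-184 - 44) = 13035 + 2*(-44)/(-228) = 13035 + 2*(-44)*(-1/228) = 13035 + 22/57 = 743017/57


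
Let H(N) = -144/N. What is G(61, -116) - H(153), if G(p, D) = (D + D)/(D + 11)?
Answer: 5624/1785 ≈ 3.1507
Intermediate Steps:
G(p, D) = 2*D/(11 + D) (G(p, D) = (2*D)/(11 + D) = 2*D/(11 + D))
G(61, -116) - H(153) = 2*(-116)/(11 - 116) - (-144)/153 = 2*(-116)/(-105) - (-144)/153 = 2*(-116)*(-1/105) - 1*(-16/17) = 232/105 + 16/17 = 5624/1785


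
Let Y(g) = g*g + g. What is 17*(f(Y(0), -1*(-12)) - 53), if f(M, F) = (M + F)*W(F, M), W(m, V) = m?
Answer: 1547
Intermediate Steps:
Y(g) = g + g² (Y(g) = g² + g = g + g²)
f(M, F) = F*(F + M) (f(M, F) = (M + F)*F = (F + M)*F = F*(F + M))
17*(f(Y(0), -1*(-12)) - 53) = 17*((-1*(-12))*(-1*(-12) + 0*(1 + 0)) - 53) = 17*(12*(12 + 0*1) - 53) = 17*(12*(12 + 0) - 53) = 17*(12*12 - 53) = 17*(144 - 53) = 17*91 = 1547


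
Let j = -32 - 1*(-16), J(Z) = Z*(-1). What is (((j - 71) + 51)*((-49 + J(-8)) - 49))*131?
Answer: 424440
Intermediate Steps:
J(Z) = -Z
j = -16 (j = -32 + 16 = -16)
(((j - 71) + 51)*((-49 + J(-8)) - 49))*131 = (((-16 - 71) + 51)*((-49 - 1*(-8)) - 49))*131 = ((-87 + 51)*((-49 + 8) - 49))*131 = -36*(-41 - 49)*131 = -36*(-90)*131 = 3240*131 = 424440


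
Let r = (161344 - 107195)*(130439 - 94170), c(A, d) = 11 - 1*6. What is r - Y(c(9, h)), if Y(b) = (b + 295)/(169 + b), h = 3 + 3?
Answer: 56953972299/29 ≈ 1.9639e+9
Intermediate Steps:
h = 6
c(A, d) = 5 (c(A, d) = 11 - 6 = 5)
Y(b) = (295 + b)/(169 + b)
r = 1963930081 (r = 54149*36269 = 1963930081)
r - Y(c(9, h)) = 1963930081 - (295 + 5)/(169 + 5) = 1963930081 - 300/174 = 1963930081 - 1*50/29 = 1963930081 - 50/29 = 56953972299/29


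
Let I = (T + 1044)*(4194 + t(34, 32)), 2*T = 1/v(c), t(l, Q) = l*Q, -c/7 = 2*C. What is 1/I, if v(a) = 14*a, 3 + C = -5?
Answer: 1568/8646594385 ≈ 1.8134e-7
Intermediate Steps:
C = -8 (C = -3 - 5 = -8)
c = 112 (c = -14*(-8) = -7*(-16) = 112)
t(l, Q) = Q*l
T = 1/3136 (T = 1/(2*((14*112))) = (1/2)/1568 = (1/2)*(1/1568) = 1/3136 ≈ 0.00031888)
I = 8646594385/1568 (I = (1/3136 + 1044)*(4194 + 32*34) = 3273985*(4194 + 1088)/3136 = (3273985/3136)*5282 = 8646594385/1568 ≈ 5.5144e+6)
1/I = 1/(8646594385/1568) = 1568/8646594385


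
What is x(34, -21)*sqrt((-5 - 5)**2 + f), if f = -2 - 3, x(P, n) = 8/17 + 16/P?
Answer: 16*sqrt(95)/17 ≈ 9.1734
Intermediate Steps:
x(P, n) = 8/17 + 16/P (x(P, n) = 8*(1/17) + 16/P = 8/17 + 16/P)
f = -5
x(34, -21)*sqrt((-5 - 5)**2 + f) = (8/17 + 16/34)*sqrt((-5 - 5)**2 - 5) = (8/17 + 16*(1/34))*sqrt((-10)**2 - 5) = (8/17 + 8/17)*sqrt(100 - 5) = 16*sqrt(95)/17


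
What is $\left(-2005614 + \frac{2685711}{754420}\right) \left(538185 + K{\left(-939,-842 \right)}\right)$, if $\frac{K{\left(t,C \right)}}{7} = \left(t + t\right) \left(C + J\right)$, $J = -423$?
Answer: $- \frac{5195248349265374175}{150884} \approx -3.4432 \cdot 10^{13}$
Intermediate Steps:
$K{\left(t,C \right)} = 14 t \left(-423 + C\right)$ ($K{\left(t,C \right)} = 7 \left(t + t\right) \left(C - 423\right) = 7 \cdot 2 t \left(-423 + C\right) = 14 t \left(-423 + C\right)$)
$\left(-2005614 + \frac{2685711}{754420}\right) \left(538185 + K{\left(-939,-842 \right)}\right) = \left(-2005614 + \frac{2685711}{754420}\right) \left(538185 + 14 \left(-939\right) \left(-423 - 842\right)\right) = \left(-2005614 + 2685711 \cdot \frac{1}{754420}\right) \left(538185 + 14 \left(-939\right) \left(-1265\right)\right) = \left(-2005614 + \frac{2685711}{754420}\right) \left(538185 + 16629690\right) = \left(- \frac{1513072628169}{754420}\right) 17167875 = - \frac{5195248349265374175}{150884}$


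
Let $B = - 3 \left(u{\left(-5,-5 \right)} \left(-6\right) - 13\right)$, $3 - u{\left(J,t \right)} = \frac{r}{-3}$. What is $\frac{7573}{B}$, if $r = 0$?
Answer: $\frac{7573}{93} \approx 81.43$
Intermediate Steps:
$u{\left(J,t \right)} = 3$ ($u{\left(J,t \right)} = 3 - \frac{0}{-3} = 3 - 0 \left(- \frac{1}{3}\right) = 3 - 0 = 3 + 0 = 3$)
$B = 93$ ($B = - 3 \left(3 \left(-6\right) - 13\right) = - 3 \left(-18 - 13\right) = \left(-3\right) \left(-31\right) = 93$)
$\frac{7573}{B} = \frac{7573}{93}$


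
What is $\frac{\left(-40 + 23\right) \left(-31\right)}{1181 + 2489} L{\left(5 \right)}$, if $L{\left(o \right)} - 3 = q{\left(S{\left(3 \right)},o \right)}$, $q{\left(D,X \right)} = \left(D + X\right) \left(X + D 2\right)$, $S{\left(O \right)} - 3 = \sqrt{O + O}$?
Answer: $\frac{54281}{3670} + \frac{14229 \sqrt{6}}{3670} \approx 24.287$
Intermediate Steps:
$S{\left(O \right)} = 3 + \sqrt{2} \sqrt{O}$ ($S{\left(O \right)} = 3 + \sqrt{O + O} = 3 + \sqrt{2 O} = 3 + \sqrt{2} \sqrt{O}$)
$q{\left(D,X \right)} = \left(D + X\right) \left(X + 2 D\right)$
$L{\left(o \right)} = 3 + o^{2} + 2 \left(3 + \sqrt{6}\right)^{2} + 3 o \left(3 + \sqrt{6}\right)$ ($L{\left(o \right)} = 3 + \left(o^{2} + 2 \left(3 + \sqrt{2} \sqrt{3}\right)^{2} + 3 \left(3 + \sqrt{2} \sqrt{3}\right) o\right) = 3 + \left(o^{2} + 2 \left(3 + \sqrt{6}\right)^{2} + 3 \left(3 + \sqrt{6}\right) o\right) = 3 + \left(o^{2} + 2 \left(3 + \sqrt{6}\right)^{2} + 3 o \left(3 + \sqrt{6}\right)\right) = 3 + o^{2} + 2 \left(3 + \sqrt{6}\right)^{2} + 3 o \left(3 + \sqrt{6}\right)$)
$\frac{\left(-40 + 23\right) \left(-31\right)}{1181 + 2489} L{\left(5 \right)} = \frac{\left(-40 + 23\right) \left(-31\right)}{1181 + 2489} \left(33 + 5^{2} + 9 \cdot 5 + 12 \sqrt{6} + 3 \cdot 5 \sqrt{6}\right) = \frac{\left(-17\right) \left(-31\right)}{3670} \left(33 + 25 + 45 + 12 \sqrt{6} + 15 \sqrt{6}\right) = 527 \cdot \frac{1}{3670} \left(103 + 27 \sqrt{6}\right) = \frac{527 \left(103 + 27 \sqrt{6}\right)}{3670} = \frac{54281}{3670} + \frac{14229 \sqrt{6}}{3670}$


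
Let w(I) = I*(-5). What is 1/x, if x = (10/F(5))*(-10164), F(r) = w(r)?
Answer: 5/20328 ≈ 0.00024597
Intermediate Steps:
w(I) = -5*I
F(r) = -5*r
x = 20328/5 (x = (10/((-5*5)))*(-10164) = (10/(-25))*(-10164) = (10*(-1/25))*(-10164) = -⅖*(-10164) = 20328/5 ≈ 4065.6)
1/x = 1/(20328/5) = 5/20328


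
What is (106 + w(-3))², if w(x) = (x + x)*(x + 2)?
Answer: 12544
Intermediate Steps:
w(x) = 2*x*(2 + x) (w(x) = (2*x)*(2 + x) = 2*x*(2 + x))
(106 + w(-3))² = (106 + 2*(-3)*(2 - 3))² = (106 + 2*(-3)*(-1))² = (106 + 6)² = 112² = 12544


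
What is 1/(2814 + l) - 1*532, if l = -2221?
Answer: -315475/593 ≈ -532.00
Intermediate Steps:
1/(2814 + l) - 1*532 = 1/(2814 - 2221) - 1*532 = 1/593 - 532 = -315475/593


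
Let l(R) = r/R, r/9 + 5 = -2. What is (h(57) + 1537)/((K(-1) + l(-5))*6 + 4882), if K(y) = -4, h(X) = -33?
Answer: 1880/6167 ≈ 0.30485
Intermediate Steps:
r = -63 (r = -45 + 9*(-2) = -45 - 18 = -63)
l(R) = -63/R
(h(57) + 1537)/((K(-1) + l(-5))*6 + 4882) = (-33 + 1537)/((-4 - 63/(-5))*6 + 4882) = 1504/((-4 - 63*(-⅕))*6 + 4882) = 1504/((-4 + 63/5)*6 + 4882) = 1504/((43/5)*6 + 4882) = 1504/(258/5 + 4882) = 1504/(24668/5) = 1504*(5/24668) = 1880/6167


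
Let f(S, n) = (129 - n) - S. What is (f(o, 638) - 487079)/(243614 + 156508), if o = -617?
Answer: -486971/400122 ≈ -1.2171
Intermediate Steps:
f(S, n) = 129 - S - n
(f(o, 638) - 487079)/(243614 + 156508) = ((129 - 1*(-617) - 1*638) - 487079)/(243614 + 156508) = ((129 + 617 - 638) - 487079)/400122 = (108 - 487079)*(1/400122) = -486971*1/400122 = -486971/400122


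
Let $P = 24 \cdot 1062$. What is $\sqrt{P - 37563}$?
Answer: $5 i \sqrt{483} \approx 109.89 i$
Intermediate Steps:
$P = 25488$
$\sqrt{P - 37563} = \sqrt{25488 - 37563} = \sqrt{-12075} = 5 i \sqrt{483}$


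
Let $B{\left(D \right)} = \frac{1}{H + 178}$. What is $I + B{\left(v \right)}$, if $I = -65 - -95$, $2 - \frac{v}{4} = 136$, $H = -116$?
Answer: $\frac{1861}{62} \approx 30.016$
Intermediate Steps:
$v = -536$ ($v = 8 - 544 = -536$)
$I = 30$ ($I = -65 + 95 = 30$)
$B{\left(D \right)} = \frac{1}{62}$ ($B{\left(D \right)} = \frac{1}{-116 + 178} = \frac{1}{62}$)
$I + B{\left(v \right)} = 30 + \frac{1}{62} = \frac{1861}{62}$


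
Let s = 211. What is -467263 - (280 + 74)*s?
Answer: -541957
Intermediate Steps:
-467263 - (280 + 74)*s = -467263 - (280 + 74)*211 = -467263 - 354*211 = -467263 - 1*74694 = -467263 - 74694 = -541957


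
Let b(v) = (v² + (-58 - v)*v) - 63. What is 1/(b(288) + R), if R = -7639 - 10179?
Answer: -1/34585 ≈ -2.8914e-5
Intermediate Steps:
R = -17818
b(v) = -63 + v² + v*(-58 - v) (b(v) = (v² + v*(-58 - v)) - 63 = -63 + v² + v*(-58 - v))
1/(b(288) + R) = 1/((-63 - 58*288) - 17818) = 1/((-63 - 16704) - 17818) = 1/(-16767 - 17818) = 1/(-34585) = -1/34585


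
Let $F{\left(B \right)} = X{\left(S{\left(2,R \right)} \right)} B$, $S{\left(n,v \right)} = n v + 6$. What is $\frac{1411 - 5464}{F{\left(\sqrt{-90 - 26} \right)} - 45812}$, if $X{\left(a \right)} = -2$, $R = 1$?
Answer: $\frac{15473003}{174894984} - \frac{1351 i \sqrt{29}}{174894984} \approx 0.08847 - 4.1598 \cdot 10^{-5} i$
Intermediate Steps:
$S{\left(n,v \right)} = 6 + n v$
$F{\left(B \right)} = - 2 B$
$\frac{1411 - 5464}{F{\left(\sqrt{-90 - 26} \right)} - 45812} = \frac{1411 - 5464}{- 2 \sqrt{-90 - 26} - 45812} = - \frac{4053}{- 2 \sqrt{-116} - 45812} = - \frac{4053}{- 2 \cdot 2 i \sqrt{29} - 45812} = - \frac{4053}{- 4 i \sqrt{29} - 45812} = - \frac{4053}{-45812 - 4 i \sqrt{29}}$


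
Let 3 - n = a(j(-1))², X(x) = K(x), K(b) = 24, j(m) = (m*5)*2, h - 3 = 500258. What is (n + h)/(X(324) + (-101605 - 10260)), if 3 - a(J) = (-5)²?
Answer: -499780/111841 ≈ -4.4687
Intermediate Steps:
h = 500261 (h = 3 + 500258 = 500261)
j(m) = 10*m (j(m) = (5*m)*2 = 10*m)
X(x) = 24
a(J) = -22 (a(J) = 3 - 1*(-5)² = 3 - 1*25 = 3 - 25 = -22)
n = -481 (n = 3 - 1*(-22)² = 3 - 1*484 = 3 - 484 = -481)
(n + h)/(X(324) + (-101605 - 10260)) = (-481 + 500261)/(24 + (-101605 - 10260)) = 499780/(24 - 111865) = 499780/(-111841) = 499780*(-1/111841) = -499780/111841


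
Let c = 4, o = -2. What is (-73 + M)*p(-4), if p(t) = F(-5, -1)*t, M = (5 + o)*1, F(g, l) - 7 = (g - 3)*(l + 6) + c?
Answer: -8120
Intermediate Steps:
F(g, l) = 11 + (-3 + g)*(6 + l) (F(g, l) = 7 + ((g - 3)*(l + 6) + 4) = 7 + ((-3 + g)*(6 + l) + 4) = 7 + (4 + (-3 + g)*(6 + l)) = 11 + (-3 + g)*(6 + l))
M = 3 (M = (5 - 2)*1 = 3*1 = 3)
p(t) = -29*t (p(t) = (-7 - 3*(-1) + 6*(-5) - 5*(-1))*t = (-7 + 3 - 30 + 5)*t = -29*t)
(-73 + M)*p(-4) = (-73 + 3)*(-29*(-4)) = -70*116 = -8120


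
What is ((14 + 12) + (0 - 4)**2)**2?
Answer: 1764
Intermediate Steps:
((14 + 12) + (0 - 4)**2)**2 = (26 + (-4)**2)**2 = (26 + 16)**2 = 42**2 = 1764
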